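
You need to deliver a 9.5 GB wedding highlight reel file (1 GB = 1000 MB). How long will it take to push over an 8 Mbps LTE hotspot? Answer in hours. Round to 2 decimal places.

2.64 hours

File: 9.5 GB = 76000.0 Mb.
At 8 Mbps: 76000.0 / 8 = 9500.0 s ≈ 2.64 hours.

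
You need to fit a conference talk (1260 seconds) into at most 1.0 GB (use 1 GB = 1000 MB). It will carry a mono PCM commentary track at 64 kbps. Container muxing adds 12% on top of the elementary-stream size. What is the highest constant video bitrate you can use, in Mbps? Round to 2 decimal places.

5.60 Mbps

Budget: 1.0 GB = 8000.0 Mb.
Stream payload after overhead: 8000.0 / 1.12 = 7142.9 Mb.
Total bitrate budget: 7142.9 Mb / 1260 s = 5.669 Mbps.
Audio: 64 kbps = 0.064 Mbps.
Video: 5.669 − 0.064 = 5.605 Mbps.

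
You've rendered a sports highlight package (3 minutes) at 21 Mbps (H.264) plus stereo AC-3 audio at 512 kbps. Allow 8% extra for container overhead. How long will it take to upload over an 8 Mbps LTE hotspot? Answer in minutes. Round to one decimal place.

3 min = 180 s
Audio: 512 kbps = 0.512 Mbps.
Total bitrate: 21.512 Mbps.
File: 21.512 Mbps × 180 s = 3872.2 Mb.
With 8% container overhead: ×1.08. → 4181.9 Mb.
At 8 Mbps: 4181.9 / 8 = 522.7 s ≈ 8.71 minutes.

8.7 minutes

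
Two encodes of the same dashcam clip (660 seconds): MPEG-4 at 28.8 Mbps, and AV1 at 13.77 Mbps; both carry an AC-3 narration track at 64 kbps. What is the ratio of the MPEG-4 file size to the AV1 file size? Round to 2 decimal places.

2.09

Audio: 64 kbps = 0.064 Mbps.
MPEG-4: 28.864 Mbps × 660 s = 19050.2 Mb = 2.381 GB.
AV1: 13.834 Mbps × 660 s = 9130.4 Mb = 1.141 GB.
Ratio: 2.381 / 1.141 = 2.086.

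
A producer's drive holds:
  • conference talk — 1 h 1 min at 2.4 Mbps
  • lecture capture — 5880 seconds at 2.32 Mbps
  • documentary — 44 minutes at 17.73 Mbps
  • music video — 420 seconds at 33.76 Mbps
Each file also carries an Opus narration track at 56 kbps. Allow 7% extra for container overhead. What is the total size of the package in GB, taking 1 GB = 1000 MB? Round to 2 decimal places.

Audio: 56 kbps = 0.056 Mbps.
conference talk: 2.456 Mbps × 3660 s × 1.07 = 9618.2 Mb
lecture capture: 2.376 Mbps × 5880 s × 1.07 = 14948.8 Mb
documentary: 17.786 Mbps × 2640 s × 1.07 = 50241.9 Mb
music video: 33.816 Mbps × 420 s × 1.07 = 15196.9 Mb
Total: 90005.8 Mb = 11250.7 MB.
= 11.25 GB.

11.25 GB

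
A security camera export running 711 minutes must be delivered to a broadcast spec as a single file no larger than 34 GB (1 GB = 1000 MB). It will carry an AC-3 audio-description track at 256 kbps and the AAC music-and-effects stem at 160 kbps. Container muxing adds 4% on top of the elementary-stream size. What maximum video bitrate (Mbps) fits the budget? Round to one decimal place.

5.7 Mbps

Budget: 34 GB = 272000.0 Mb.
Stream payload after overhead: 272000.0 / 1.04 = 261538.5 Mb.
711 min = 42660 s
Total bitrate budget: 261538.5 Mb / 42660 s = 6.131 Mbps.
Audio total: 256 + 160 = 416 kbps = 0.416 Mbps.
Video: 6.131 − 0.416 = 5.715 Mbps.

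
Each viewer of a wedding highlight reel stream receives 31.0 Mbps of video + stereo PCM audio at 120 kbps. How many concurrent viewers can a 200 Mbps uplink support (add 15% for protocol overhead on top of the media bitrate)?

Audio: 120 kbps = 0.120 Mbps.
Per-viewer media rate: 31.120 Mbps.
On the wire with 15% overhead: 35.788 Mbps.
200 Mbps = 200.0 Mbps; 200.0 / 35.788 = 5.59 → 5 viewers.

5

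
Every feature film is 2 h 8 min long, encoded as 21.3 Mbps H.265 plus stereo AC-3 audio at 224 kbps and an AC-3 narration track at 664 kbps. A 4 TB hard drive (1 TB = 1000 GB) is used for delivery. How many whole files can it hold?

187

2 h 8 min = 128 min = 7680 s
Audio total: 224 + 664 = 888 kbps = 0.888 Mbps.
Total bitrate: 22.188 Mbps.
Per item: 22.188 Mbps × 7680 s = 170,404 Mb = 21,300 MB.
Capacity: 4 TB = 32,000,000 Mb; 187.79 items → 187 complete.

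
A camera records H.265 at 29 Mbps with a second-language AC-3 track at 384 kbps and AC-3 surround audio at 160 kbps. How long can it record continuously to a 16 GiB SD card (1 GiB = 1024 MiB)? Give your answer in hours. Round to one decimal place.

1.3 hours

Audio total: 384 + 160 = 544 kbps = 0.544 Mbps.
Total bitrate: 29 + 0.544 = 29.544 Mbps.
Capacity: 16 GiB = 137,439 Mb.
Recording time: 137,439 / 29.544 = 4,652 s ≈ 1.29 hours.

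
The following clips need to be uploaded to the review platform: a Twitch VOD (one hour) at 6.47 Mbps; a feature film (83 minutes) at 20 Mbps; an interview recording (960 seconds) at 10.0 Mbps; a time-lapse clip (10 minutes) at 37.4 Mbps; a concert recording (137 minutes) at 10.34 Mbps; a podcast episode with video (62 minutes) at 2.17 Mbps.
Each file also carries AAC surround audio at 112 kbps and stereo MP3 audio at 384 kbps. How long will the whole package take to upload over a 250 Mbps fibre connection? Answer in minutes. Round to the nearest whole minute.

17 minutes

Audio total: 112 + 384 = 496 kbps = 0.496 Mbps.
Twitch VOD: 6.966 Mbps × 3600 s = 25077.6 Mb
feature film: 20.496 Mbps × 4980 s = 102070.1 Mb
interview recording: 10.496 Mbps × 960 s = 10076.2 Mb
time-lapse clip: 37.896 Mbps × 600 s = 22737.6 Mb
concert recording: 10.836 Mbps × 8220 s = 89071.9 Mb
podcast episode with video: 2.666 Mbps × 3720 s = 9917.5 Mb
Total: 258950.9 Mb = 32368.9 MB.
At 250 Mbps: 258950.9 / 250 = 1036 s ≈ 17.3 minutes.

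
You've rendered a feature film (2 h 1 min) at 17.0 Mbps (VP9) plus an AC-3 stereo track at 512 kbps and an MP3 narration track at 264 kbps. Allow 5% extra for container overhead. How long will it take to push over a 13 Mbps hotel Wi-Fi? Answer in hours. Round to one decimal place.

2 h 1 min = 121 min = 7260 s
Audio total: 512 + 264 = 776 kbps = 0.776 Mbps.
Total bitrate: 17.776 Mbps.
File: 17.776 Mbps × 7260 s = 129053.8 Mb.
With 5% container overhead: ×1.05. → 135506.4 Mb.
At 13 Mbps: 135506.4 / 13 = 10423.6 s ≈ 2.9 hours.

2.9 hours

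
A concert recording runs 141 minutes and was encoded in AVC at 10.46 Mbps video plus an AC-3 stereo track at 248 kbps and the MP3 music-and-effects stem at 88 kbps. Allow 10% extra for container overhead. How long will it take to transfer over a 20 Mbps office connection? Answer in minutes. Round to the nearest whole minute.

84 minutes

141 min = 8460 s
Audio total: 248 + 88 = 336 kbps = 0.336 Mbps.
Total bitrate: 10.796 Mbps.
File: 10.796 Mbps × 8460 s = 91334.2 Mb.
With 10% container overhead: ×1.10. → 100467.6 Mb.
At 20 Mbps: 100467.6 / 20 = 5023.4 s ≈ 83.7 minutes.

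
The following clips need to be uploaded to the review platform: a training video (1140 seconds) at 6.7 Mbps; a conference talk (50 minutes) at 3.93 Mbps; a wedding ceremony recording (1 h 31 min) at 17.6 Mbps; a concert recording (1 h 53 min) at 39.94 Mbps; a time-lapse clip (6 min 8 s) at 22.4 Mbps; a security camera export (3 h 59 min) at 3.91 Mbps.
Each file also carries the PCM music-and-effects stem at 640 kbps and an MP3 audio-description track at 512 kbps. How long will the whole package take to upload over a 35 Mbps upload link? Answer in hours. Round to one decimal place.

Audio total: 640 + 512 = 1152 kbps = 1.152 Mbps.
training video: 7.852 Mbps × 1140 s = 8951.3 Mb
conference talk: 5.082 Mbps × 3000 s = 15246.0 Mb
wedding ceremony recording: 18.752 Mbps × 5460 s = 102385.9 Mb
concert recording: 41.092 Mbps × 6780 s = 278603.8 Mb
time-lapse clip: 23.552 Mbps × 368 s = 8667.1 Mb
security camera export: 5.062 Mbps × 14340 s = 72589.1 Mb
Total: 486443.2 Mb = 60805.4 MB.
At 35 Mbps: 486443.2 / 35 = 13898 s ≈ 3.86 hours.

3.9 hours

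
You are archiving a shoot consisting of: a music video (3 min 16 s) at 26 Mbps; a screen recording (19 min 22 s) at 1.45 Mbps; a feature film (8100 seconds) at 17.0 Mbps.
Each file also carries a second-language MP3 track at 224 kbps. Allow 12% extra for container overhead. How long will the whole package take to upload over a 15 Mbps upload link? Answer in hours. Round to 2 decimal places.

3.04 hours

Audio: 224 kbps = 0.224 Mbps.
music video: 26.224 Mbps × 196 s × 1.12 = 5756.7 Mb
screen recording: 1.674 Mbps × 1162 s × 1.12 = 2178.6 Mb
feature film: 17.224 Mbps × 8100 s × 1.12 = 156256.1 Mb
Total: 164191.4 Mb = 20523.9 MB.
At 15 Mbps: 164191.4 / 15 = 10946 s ≈ 3.04 hours.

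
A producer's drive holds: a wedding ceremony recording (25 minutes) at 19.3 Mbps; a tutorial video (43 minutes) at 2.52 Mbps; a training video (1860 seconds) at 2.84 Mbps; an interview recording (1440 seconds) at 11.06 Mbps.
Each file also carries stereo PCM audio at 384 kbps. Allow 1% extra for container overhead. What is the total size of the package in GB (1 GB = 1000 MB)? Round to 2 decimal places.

Audio: 384 kbps = 0.384 Mbps.
wedding ceremony recording: 19.684 Mbps × 1500 s × 1.01 = 29821.3 Mb
tutorial video: 2.904 Mbps × 2580 s × 1.01 = 7567.2 Mb
training video: 3.224 Mbps × 1860 s × 1.01 = 6056.6 Mb
interview recording: 11.444 Mbps × 1440 s × 1.01 = 16644.2 Mb
Total: 60089.3 Mb = 7511.2 MB.
= 7.511 GB.

7.51 GB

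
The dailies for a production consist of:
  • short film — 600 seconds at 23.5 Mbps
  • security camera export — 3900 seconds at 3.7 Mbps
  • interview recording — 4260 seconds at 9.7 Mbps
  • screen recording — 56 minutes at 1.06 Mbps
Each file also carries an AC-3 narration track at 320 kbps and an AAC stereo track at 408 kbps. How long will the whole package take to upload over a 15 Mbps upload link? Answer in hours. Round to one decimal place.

Audio total: 320 + 408 = 728 kbps = 0.728 Mbps.
short film: 24.228 Mbps × 600 s = 14536.8 Mb
security camera export: 4.428 Mbps × 3900 s = 17269.2 Mb
interview recording: 10.428 Mbps × 4260 s = 44423.3 Mb
screen recording: 1.788 Mbps × 3360 s = 6007.7 Mb
Total: 82237.0 Mb = 10279.6 MB.
At 15 Mbps: 82237.0 / 15 = 5482 s ≈ 1.52 hours.

1.5 hours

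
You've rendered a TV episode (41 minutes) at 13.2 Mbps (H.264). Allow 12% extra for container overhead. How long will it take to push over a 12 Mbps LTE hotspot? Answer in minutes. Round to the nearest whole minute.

51 minutes

41 min = 2460 s
File: 13.200 Mbps × 2460 s = 32472.0 Mb.
With 12% container overhead: ×1.12. → 36368.6 Mb.
At 12 Mbps: 36368.6 / 12 = 3030.7 s ≈ 50.5 minutes.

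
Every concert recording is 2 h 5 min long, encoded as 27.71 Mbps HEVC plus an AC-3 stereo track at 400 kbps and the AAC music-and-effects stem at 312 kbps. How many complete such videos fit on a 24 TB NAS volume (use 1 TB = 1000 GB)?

900

2 h 5 min = 125 min = 7500 s
Audio total: 400 + 312 = 712 kbps = 0.712 Mbps.
Total bitrate: 28.422 Mbps.
Per item: 28.422 Mbps × 7500 s = 213,165 Mb = 26,646 MB.
Capacity: 24 TB = 192,000,000 Mb; 900.71 items → 900 complete.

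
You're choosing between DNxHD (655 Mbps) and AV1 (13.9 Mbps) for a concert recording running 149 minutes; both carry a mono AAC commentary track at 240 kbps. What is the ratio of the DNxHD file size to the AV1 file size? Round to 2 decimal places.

149 min = 8940 s
Audio: 240 kbps = 0.240 Mbps.
DNxHD: 655.240 Mbps × 8940 s = 5857845.6 Mb = 732.231 GB.
AV1: 14.140 Mbps × 8940 s = 126411.6 Mb = 15.801 GB.
Ratio: 732.231 / 15.801 = 46.339.

46.34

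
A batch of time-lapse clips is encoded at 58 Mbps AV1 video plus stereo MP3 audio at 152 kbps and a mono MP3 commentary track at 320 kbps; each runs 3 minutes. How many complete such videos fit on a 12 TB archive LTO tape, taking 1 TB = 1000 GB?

9121

3 min = 180 s
Audio total: 152 + 320 = 472 kbps = 0.472 Mbps.
Total bitrate: 58.472 Mbps.
Per item: 58.472 Mbps × 180 s = 10,525 Mb = 1,316 MB.
Capacity: 12 TB = 96,000,000 Mb; 9121.17 items → 9121 complete.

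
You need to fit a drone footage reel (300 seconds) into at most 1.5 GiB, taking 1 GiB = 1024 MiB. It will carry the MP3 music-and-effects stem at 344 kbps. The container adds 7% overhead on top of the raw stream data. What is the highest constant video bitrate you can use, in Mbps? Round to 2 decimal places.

39.80 Mbps

Budget: 1.5 GiB = 12884.9 Mb.
Stream payload after overhead: 12884.9 / 1.07 = 12042.0 Mb.
Total bitrate budget: 12042.0 Mb / 300 s = 40.140 Mbps.
Audio: 344 kbps = 0.344 Mbps.
Video: 40.140 − 0.344 = 39.796 Mbps.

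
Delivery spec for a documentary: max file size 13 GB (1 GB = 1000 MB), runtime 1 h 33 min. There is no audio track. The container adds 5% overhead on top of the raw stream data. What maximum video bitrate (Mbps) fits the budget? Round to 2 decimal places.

17.75 Mbps

Budget: 13 GB = 104000.0 Mb.
Stream payload after overhead: 104000.0 / 1.05 = 99047.6 Mb.
1 h 33 min = 93 min = 5580 s
Total bitrate budget: 99047.6 Mb / 5580 s = 17.750 Mbps.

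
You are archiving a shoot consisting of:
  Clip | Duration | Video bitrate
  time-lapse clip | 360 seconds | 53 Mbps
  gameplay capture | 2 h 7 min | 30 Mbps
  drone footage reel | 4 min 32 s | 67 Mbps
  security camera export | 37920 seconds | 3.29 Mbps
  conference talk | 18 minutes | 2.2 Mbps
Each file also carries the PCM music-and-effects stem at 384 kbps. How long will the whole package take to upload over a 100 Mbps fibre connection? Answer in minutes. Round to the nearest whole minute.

69 minutes

Audio: 384 kbps = 0.384 Mbps.
time-lapse clip: 53.384 Mbps × 360 s = 19218.2 Mb
gameplay capture: 30.384 Mbps × 7620 s = 231526.1 Mb
drone footage reel: 67.384 Mbps × 272 s = 18328.4 Mb
security camera export: 3.674 Mbps × 37920 s = 139318.1 Mb
conference talk: 2.584 Mbps × 1080 s = 2790.7 Mb
Total: 411181.6 Mb = 51397.7 MB.
At 100 Mbps: 411181.6 / 100 = 4112 s ≈ 68.5 minutes.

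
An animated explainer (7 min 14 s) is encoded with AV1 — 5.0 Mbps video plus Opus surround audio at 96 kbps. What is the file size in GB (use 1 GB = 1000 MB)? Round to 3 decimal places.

0.276 GB

7 min 14 s = 434 s
Audio: 96 kbps = 0.096 Mbps.
Total bitrate: 5.0 + 0.096 = 5.096 Mbps.
Stream data: 5.096 Mbps × 434 s = 2211.7 Mb.
2,212 Mb ÷ 8 = 276.5 MB → 0.2765 GB.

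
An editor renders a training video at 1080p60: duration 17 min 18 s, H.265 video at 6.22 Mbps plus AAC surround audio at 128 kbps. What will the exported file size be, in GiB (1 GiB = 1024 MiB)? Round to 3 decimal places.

0.767 GiB

17 min 18 s = 1038 s
Audio: 128 kbps = 0.128 Mbps.
Total bitrate: 6.22 + 0.128 = 6.348 Mbps.
Stream data: 6.348 Mbps × 1038 s = 6589.2 Mb.
6,589 Mb = 823,653,000 bytes ÷ 1,073,741,824 = 0.7671 GiB.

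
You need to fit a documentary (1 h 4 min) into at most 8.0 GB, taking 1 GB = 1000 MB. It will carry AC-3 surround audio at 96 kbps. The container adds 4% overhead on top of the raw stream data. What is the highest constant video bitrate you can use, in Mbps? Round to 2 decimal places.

15.93 Mbps

Budget: 8.0 GB = 64000.0 Mb.
Stream payload after overhead: 64000.0 / 1.04 = 61538.5 Mb.
1 h 4 min = 64 min = 3840 s
Total bitrate budget: 61538.5 Mb / 3840 s = 16.026 Mbps.
Audio: 96 kbps = 0.096 Mbps.
Video: 16.026 − 0.096 = 15.930 Mbps.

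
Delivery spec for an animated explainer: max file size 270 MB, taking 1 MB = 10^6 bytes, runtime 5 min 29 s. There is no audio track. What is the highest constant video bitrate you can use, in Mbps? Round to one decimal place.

Budget: 270 MB = 2160.0 Mb.
5 min 29 s = 329 s
Total bitrate budget: 2160.0 Mb / 329 s = 6.565 Mbps.

6.6 Mbps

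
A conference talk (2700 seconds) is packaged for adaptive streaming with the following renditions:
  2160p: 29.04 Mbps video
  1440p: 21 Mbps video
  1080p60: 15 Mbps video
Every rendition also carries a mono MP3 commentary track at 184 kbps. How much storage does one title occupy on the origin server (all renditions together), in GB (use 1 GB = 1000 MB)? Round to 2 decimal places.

Audio: 184 kbps = 0.184 Mbps.
Sum of rendition bitrates: (29.04+0.184) + (21+0.184) + (15+0.184) = 65.592 Mbps.
× 2700 s = 177,098 Mb = 22,137 MB = 22.14 GB.

22.14 GB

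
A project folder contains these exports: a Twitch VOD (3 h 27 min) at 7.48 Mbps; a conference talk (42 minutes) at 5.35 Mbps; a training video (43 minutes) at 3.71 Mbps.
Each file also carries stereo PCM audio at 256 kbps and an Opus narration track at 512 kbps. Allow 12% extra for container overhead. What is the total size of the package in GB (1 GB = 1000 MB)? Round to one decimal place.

18.1 GB

Audio total: 256 + 512 = 768 kbps = 0.768 Mbps.
Twitch VOD: 8.248 Mbps × 12420 s × 1.12 = 114733.0 Mb
conference talk: 6.118 Mbps × 2520 s × 1.12 = 17267.4 Mb
training video: 4.478 Mbps × 2580 s × 1.12 = 12939.6 Mb
Total: 144940.1 Mb = 18117.5 MB.
= 18.12 GB.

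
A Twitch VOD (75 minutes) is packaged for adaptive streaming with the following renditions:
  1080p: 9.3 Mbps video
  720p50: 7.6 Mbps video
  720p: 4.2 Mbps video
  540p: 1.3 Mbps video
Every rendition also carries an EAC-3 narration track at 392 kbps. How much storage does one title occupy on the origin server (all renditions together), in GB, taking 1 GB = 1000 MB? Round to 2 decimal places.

75 min = 4500 s
Audio: 392 kbps = 0.392 Mbps.
Sum of rendition bitrates: (9.3+0.392) + (7.6+0.392) + (4.2+0.392) + (1.3+0.392) = 23.968 Mbps.
× 4500 s = 107,856 Mb = 13,482 MB = 13.48 GB.

13.48 GB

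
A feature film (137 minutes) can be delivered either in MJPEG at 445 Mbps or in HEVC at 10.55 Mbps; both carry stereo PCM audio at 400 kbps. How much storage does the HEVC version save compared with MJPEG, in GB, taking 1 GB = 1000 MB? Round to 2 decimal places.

446.40 GB

137 min = 8220 s
Audio: 400 kbps = 0.400 Mbps.
MJPEG: 445.400 Mbps × 8220 s = 3661188.0 Mb = 457.649 GB.
HEVC: 10.950 Mbps × 8220 s = 90009.0 Mb = 11.251 GB.
Saving: 457.649 − 11.251 = 446.397 GB.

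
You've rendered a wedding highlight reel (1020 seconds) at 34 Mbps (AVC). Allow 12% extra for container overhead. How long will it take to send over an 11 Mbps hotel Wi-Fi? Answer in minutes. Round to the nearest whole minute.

59 minutes

File: 34.000 Mbps × 1020 s = 34680.0 Mb.
With 12% container overhead: ×1.12. → 38841.6 Mb.
At 11 Mbps: 38841.6 / 11 = 3531.1 s ≈ 58.9 minutes.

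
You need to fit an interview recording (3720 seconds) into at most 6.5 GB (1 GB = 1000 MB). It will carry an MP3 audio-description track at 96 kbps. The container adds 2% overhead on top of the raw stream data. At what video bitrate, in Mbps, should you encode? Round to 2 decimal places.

13.61 Mbps

Budget: 6.5 GB = 52000.0 Mb.
Stream payload after overhead: 52000.0 / 1.02 = 50980.4 Mb.
Total bitrate budget: 50980.4 Mb / 3720 s = 13.704 Mbps.
Audio: 96 kbps = 0.096 Mbps.
Video: 13.704 − 0.096 = 13.608 Mbps.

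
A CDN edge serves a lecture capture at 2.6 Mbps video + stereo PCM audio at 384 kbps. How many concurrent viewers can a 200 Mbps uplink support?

Audio: 384 kbps = 0.384 Mbps.
Per-viewer media rate: 2.984 Mbps.
200 Mbps = 200.0 Mbps; 200.0 / 2.984 = 67.02 → 67 viewers.

67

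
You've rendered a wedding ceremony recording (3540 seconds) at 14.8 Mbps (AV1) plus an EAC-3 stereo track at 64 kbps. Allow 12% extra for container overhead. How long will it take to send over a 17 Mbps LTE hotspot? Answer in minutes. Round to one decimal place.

57.8 minutes

Audio: 64 kbps = 0.064 Mbps.
Total bitrate: 14.864 Mbps.
File: 14.864 Mbps × 3540 s = 52618.6 Mb.
With 12% container overhead: ×1.12. → 58932.8 Mb.
At 17 Mbps: 58932.8 / 17 = 3466.6 s ≈ 57.8 minutes.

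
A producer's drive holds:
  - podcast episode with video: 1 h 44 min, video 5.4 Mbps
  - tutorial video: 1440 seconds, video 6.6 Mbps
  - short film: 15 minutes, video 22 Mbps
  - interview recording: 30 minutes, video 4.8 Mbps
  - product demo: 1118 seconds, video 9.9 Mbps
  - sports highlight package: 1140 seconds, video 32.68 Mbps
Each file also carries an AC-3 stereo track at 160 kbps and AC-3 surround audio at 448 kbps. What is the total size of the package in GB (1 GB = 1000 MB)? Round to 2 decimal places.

15.96 GB

Audio total: 160 + 448 = 608 kbps = 0.608 Mbps.
podcast episode with video: 6.008 Mbps × 6240 s = 37489.9 Mb
tutorial video: 7.208 Mbps × 1440 s = 10379.5 Mb
short film: 22.608 Mbps × 900 s = 20347.2 Mb
interview recording: 5.408 Mbps × 1800 s = 9734.4 Mb
product demo: 10.508 Mbps × 1118 s = 11747.9 Mb
sports highlight package: 33.288 Mbps × 1140 s = 37948.3 Mb
Total: 127647.3 Mb = 15955.9 MB.
= 15.96 GB.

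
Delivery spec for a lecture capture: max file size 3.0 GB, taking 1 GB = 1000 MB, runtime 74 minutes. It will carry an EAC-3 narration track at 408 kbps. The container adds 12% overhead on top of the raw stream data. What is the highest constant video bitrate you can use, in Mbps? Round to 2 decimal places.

Budget: 3.0 GB = 24000.0 Mb.
Stream payload after overhead: 24000.0 / 1.12 = 21428.6 Mb.
74 min = 4440 s
Total bitrate budget: 21428.6 Mb / 4440 s = 4.826 Mbps.
Audio: 408 kbps = 0.408 Mbps.
Video: 4.826 − 0.408 = 4.418 Mbps.

4.42 Mbps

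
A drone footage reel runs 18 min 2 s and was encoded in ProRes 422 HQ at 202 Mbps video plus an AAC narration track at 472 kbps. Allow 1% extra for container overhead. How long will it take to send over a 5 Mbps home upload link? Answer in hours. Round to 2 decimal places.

12.29 hours

18 min 2 s = 1082 s
Audio: 472 kbps = 0.472 Mbps.
Total bitrate: 202.472 Mbps.
File: 202.472 Mbps × 1082 s = 219074.7 Mb.
With 1% container overhead: ×1.01. → 221265.5 Mb.
At 5 Mbps: 221265.5 / 5 = 44253.1 s ≈ 12.3 hours.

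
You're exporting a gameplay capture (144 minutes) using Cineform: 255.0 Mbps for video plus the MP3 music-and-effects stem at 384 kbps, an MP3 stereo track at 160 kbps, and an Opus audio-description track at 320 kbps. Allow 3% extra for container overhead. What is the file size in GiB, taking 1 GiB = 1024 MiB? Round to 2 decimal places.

265.08 GiB

144 min = 8640 s
Audio total: 384 + 160 + 320 = 864 kbps = 0.864 Mbps.
Total bitrate: 255.0 + 0.864 = 255.864 Mbps.
Stream data: 255.864 Mbps × 8640 s = 2210665.0 Mb.
With 3% container overhead: ×1.03.
2,276,985 Mb = 284,623,113,600 bytes ÷ 1,073,741,824 = 265.1 GiB.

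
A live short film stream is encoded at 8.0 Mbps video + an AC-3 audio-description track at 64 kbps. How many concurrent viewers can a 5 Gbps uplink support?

Audio: 64 kbps = 0.064 Mbps.
Per-viewer media rate: 8.064 Mbps.
5 Gbps = 5,000 Mbps; 5,000 / 8.064 = 620.04 → 620 viewers.

620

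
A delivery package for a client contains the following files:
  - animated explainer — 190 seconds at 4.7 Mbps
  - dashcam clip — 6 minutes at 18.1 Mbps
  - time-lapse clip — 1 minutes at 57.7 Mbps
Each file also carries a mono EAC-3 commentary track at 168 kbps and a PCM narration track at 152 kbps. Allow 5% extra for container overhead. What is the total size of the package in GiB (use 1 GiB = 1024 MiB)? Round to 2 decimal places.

Audio total: 168 + 152 = 320 kbps = 0.320 Mbps.
animated explainer: 5.020 Mbps × 190 s × 1.05 = 1001.5 Mb
dashcam clip: 18.420 Mbps × 360 s × 1.05 = 6962.8 Mb
time-lapse clip: 58.020 Mbps × 60 s × 1.05 = 3655.3 Mb
Total: 11619.5 Mb = 1452.4 MB.
= 1.353 GiB.

1.35 GiB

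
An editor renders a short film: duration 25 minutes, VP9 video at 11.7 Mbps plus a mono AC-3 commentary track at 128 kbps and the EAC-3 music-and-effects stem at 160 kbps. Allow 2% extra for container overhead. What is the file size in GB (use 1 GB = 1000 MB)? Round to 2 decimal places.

25 min = 1500 s
Audio total: 128 + 160 = 288 kbps = 0.288 Mbps.
Total bitrate: 11.7 + 0.288 = 11.988 Mbps.
Stream data: 11.988 Mbps × 1500 s = 17982.0 Mb.
With 2% container overhead: ×1.02.
18,342 Mb ÷ 8 = 2,293 MB → 2.293 GB.

2.29 GB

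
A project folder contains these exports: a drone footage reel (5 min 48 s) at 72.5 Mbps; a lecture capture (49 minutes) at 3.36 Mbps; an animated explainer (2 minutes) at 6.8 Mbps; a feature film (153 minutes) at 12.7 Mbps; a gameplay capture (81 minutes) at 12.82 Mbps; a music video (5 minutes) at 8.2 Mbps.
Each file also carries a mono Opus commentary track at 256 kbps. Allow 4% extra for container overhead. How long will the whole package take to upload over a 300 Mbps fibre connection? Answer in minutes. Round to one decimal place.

Audio: 256 kbps = 0.256 Mbps.
drone footage reel: 72.756 Mbps × 348 s × 1.04 = 26331.9 Mb
lecture capture: 3.616 Mbps × 2940 s × 1.04 = 11056.3 Mb
animated explainer: 7.056 Mbps × 120 s × 1.04 = 880.6 Mb
feature film: 12.956 Mbps × 9180 s × 1.04 = 123693.5 Mb
gameplay capture: 13.076 Mbps × 4860 s × 1.04 = 66091.3 Mb
music video: 8.456 Mbps × 300 s × 1.04 = 2638.3 Mb
Total: 230691.9 Mb = 28836.5 MB.
At 300 Mbps: 230691.9 / 300 = 769 s ≈ 12.8 minutes.

12.8 minutes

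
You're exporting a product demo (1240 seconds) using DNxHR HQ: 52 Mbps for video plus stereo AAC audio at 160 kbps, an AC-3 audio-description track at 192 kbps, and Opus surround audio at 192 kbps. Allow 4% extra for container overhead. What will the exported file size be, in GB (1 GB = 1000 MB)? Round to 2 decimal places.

Audio total: 160 + 192 + 192 = 544 kbps = 0.544 Mbps.
Total bitrate: 52 + 0.544 = 52.544 Mbps.
Stream data: 52.544 Mbps × 1240 s = 65154.6 Mb.
With 4% container overhead: ×1.04.
67,761 Mb ÷ 8 = 8,470 MB → 8.470 GB.

8.47 GB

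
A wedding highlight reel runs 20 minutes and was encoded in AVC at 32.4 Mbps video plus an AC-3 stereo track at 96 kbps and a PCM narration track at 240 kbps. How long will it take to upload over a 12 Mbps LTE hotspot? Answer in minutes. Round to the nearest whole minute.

20 min = 1200 s
Audio total: 96 + 240 = 336 kbps = 0.336 Mbps.
Total bitrate: 32.736 Mbps.
File: 32.736 Mbps × 1200 s = 39283.2 Mb.
At 12 Mbps: 39283.2 / 12 = 3273.6 s ≈ 54.6 minutes.

55 minutes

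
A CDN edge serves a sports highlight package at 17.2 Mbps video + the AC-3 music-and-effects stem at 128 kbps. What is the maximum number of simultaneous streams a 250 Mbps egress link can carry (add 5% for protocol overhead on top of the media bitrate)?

Audio: 128 kbps = 0.128 Mbps.
Per-viewer media rate: 17.328 Mbps.
On the wire with 5% overhead: 18.194 Mbps.
250 Mbps = 250.0 Mbps; 250.0 / 18.194 = 13.74 → 13 viewers.

13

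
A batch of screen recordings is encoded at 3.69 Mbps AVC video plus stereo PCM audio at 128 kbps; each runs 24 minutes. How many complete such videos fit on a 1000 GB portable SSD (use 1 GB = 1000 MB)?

24 min = 1440 s
Audio: 128 kbps = 0.128 Mbps.
Total bitrate: 3.818 Mbps.
Per item: 3.818 Mbps × 1440 s = 5,498 Mb = 687.2 MB.
Capacity: 1000 GB = 8,000,000 Mb; 1455.10 items → 1455 complete.

1455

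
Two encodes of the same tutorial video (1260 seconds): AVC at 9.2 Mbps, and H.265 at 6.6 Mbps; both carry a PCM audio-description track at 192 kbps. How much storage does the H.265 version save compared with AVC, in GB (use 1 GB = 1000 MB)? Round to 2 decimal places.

0.41 GB

Audio: 192 kbps = 0.192 Mbps.
AVC: 9.392 Mbps × 1260 s = 11833.9 Mb = 1.479 GB.
H.265: 6.792 Mbps × 1260 s = 8557.9 Mb = 1.070 GB.
Saving: 1.479 − 1.070 = 0.409 GB.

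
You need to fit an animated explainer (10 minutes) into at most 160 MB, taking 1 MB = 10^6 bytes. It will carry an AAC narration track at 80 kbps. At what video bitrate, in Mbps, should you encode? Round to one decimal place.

2.1 Mbps

Budget: 160 MB = 1280.0 Mb.
10 min = 600 s
Total bitrate budget: 1280.0 Mb / 600 s = 2.133 Mbps.
Audio: 80 kbps = 0.080 Mbps.
Video: 2.133 − 0.080 = 2.053 Mbps.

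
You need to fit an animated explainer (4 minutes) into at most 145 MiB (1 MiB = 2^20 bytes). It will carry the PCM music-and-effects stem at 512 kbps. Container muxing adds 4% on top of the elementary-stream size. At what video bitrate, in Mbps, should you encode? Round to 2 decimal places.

Budget: 145 MiB = 1216.3 Mb.
Stream payload after overhead: 1216.3 / 1.04 = 1169.6 Mb.
4 min = 240 s
Total bitrate budget: 1169.6 Mb / 240 s = 4.873 Mbps.
Audio: 512 kbps = 0.512 Mbps.
Video: 4.873 − 0.512 = 4.361 Mbps.

4.36 Mbps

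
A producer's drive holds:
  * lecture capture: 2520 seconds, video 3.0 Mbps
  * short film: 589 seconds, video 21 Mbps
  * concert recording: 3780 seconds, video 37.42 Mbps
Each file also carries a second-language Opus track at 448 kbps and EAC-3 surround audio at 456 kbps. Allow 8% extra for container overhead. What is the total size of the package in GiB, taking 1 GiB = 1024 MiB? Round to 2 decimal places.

Audio total: 448 + 456 = 904 kbps = 0.904 Mbps.
lecture capture: 3.904 Mbps × 2520 s × 1.08 = 10625.1 Mb
short film: 21.904 Mbps × 589 s × 1.08 = 13933.6 Mb
concert recording: 38.324 Mbps × 3780 s × 1.08 = 156453.9 Mb
Total: 181012.6 Mb = 22626.6 MB.
= 21.07 GiB.

21.07 GiB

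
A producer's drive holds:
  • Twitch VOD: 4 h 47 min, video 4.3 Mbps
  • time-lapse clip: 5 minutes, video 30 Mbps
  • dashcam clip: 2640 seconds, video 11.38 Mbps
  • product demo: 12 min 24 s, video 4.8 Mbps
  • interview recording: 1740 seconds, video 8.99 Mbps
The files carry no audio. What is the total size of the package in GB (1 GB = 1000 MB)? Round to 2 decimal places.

Twitch VOD: 4.300 Mbps × 17220 s = 74046.0 Mb
time-lapse clip: 30.000 Mbps × 300 s = 9000.0 Mb
dashcam clip: 11.380 Mbps × 2640 s = 30043.2 Mb
product demo: 4.800 Mbps × 744 s = 3571.2 Mb
interview recording: 8.990 Mbps × 1740 s = 15642.6 Mb
Total: 132303.0 Mb = 16537.9 MB.
= 16.54 GB.

16.54 GB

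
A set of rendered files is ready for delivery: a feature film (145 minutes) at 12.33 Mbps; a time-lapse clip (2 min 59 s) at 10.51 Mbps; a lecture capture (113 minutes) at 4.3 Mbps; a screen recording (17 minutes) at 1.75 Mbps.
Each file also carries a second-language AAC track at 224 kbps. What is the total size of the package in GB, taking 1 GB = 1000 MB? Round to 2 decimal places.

Audio: 224 kbps = 0.224 Mbps.
feature film: 12.554 Mbps × 8700 s = 109219.8 Mb
time-lapse clip: 10.734 Mbps × 179 s = 1921.4 Mb
lecture capture: 4.524 Mbps × 6780 s = 30672.7 Mb
screen recording: 1.974 Mbps × 1020 s = 2013.5 Mb
Total: 143827.4 Mb = 17978.4 MB.
= 17.98 GB.

17.98 GB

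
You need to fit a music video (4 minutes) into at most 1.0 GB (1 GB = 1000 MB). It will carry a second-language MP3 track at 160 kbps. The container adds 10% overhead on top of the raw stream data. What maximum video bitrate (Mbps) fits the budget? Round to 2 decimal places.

Budget: 1.0 GB = 8000.0 Mb.
Stream payload after overhead: 8000.0 / 1.10 = 7272.7 Mb.
4 min = 240 s
Total bitrate budget: 7272.7 Mb / 240 s = 30.303 Mbps.
Audio: 160 kbps = 0.160 Mbps.
Video: 30.303 − 0.160 = 30.143 Mbps.

30.14 Mbps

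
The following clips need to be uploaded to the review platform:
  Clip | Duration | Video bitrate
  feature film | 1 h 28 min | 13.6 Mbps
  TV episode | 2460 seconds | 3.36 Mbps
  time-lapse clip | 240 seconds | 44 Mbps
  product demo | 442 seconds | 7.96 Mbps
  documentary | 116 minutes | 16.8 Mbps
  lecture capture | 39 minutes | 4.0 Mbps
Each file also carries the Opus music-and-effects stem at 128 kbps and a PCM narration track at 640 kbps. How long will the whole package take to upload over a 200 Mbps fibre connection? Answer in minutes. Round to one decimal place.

Audio total: 128 + 640 = 768 kbps = 0.768 Mbps.
feature film: 14.368 Mbps × 5280 s = 75863.0 Mb
TV episode: 4.128 Mbps × 2460 s = 10154.9 Mb
time-lapse clip: 44.768 Mbps × 240 s = 10744.3 Mb
product demo: 8.728 Mbps × 442 s = 3857.8 Mb
documentary: 17.568 Mbps × 6960 s = 122273.3 Mb
lecture capture: 4.768 Mbps × 2340 s = 11157.1 Mb
Total: 234050.4 Mb = 29256.3 MB.
At 200 Mbps: 234050.4 / 200 = 1170 s ≈ 19.5 minutes.

19.5 minutes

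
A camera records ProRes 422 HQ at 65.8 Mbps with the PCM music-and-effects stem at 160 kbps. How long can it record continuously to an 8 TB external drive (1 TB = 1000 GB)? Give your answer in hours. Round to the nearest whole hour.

270 hours

Audio: 160 kbps = 0.160 Mbps.
Total bitrate: 65.8 + 0.160 = 65.960 Mbps.
Capacity: 8 TB = 64,000,000 Mb.
Recording time: 64,000,000 / 65.960 = 970,285 s ≈ 270 hours.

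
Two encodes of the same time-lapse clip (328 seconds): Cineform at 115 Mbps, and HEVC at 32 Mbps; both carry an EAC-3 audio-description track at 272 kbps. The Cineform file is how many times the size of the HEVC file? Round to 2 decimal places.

Audio: 272 kbps = 0.272 Mbps.
Cineform: 115.272 Mbps × 328 s = 37809.2 Mb = 4.726 GB.
HEVC: 32.272 Mbps × 328 s = 10585.2 Mb = 1.323 GB.
Ratio: 4.726 / 1.323 = 3.572.

3.57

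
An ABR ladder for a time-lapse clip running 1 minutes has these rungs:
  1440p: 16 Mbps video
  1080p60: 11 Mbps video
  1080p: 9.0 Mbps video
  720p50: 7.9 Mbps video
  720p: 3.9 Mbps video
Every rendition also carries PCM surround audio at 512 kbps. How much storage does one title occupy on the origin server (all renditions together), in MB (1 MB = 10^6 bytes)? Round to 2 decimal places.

Audio: 512 kbps = 0.512 Mbps.
Sum of rendition bitrates: (16+0.512) + (11+0.512) + (9.0+0.512) + (7.9+0.512) + (3.9+0.512) = 50.360 Mbps.
× 60 s = 3,022 Mb = 377.7 MB = 377.7 MB.

377.70 MB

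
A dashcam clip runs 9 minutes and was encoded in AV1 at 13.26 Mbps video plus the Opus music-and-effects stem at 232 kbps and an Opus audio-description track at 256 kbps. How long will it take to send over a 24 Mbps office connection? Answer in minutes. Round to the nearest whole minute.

9 min = 540 s
Audio total: 232 + 256 = 488 kbps = 0.488 Mbps.
Total bitrate: 13.748 Mbps.
File: 13.748 Mbps × 540 s = 7423.9 Mb.
At 24 Mbps: 7423.9 / 24 = 309.3 s ≈ 5.16 minutes.

5 minutes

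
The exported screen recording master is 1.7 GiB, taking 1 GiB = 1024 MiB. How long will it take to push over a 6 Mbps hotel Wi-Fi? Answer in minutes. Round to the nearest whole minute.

File: 1.7 GiB = 14602.9 Mb.
At 6 Mbps: 14602.9 / 6 = 2433.8 s ≈ 40.6 minutes.

41 minutes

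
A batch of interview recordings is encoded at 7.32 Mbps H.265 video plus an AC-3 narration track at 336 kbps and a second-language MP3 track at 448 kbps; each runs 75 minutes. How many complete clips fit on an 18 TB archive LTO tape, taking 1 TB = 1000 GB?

75 min = 4500 s
Audio total: 336 + 448 = 784 kbps = 0.784 Mbps.
Total bitrate: 8.104 Mbps.
Per item: 8.104 Mbps × 4500 s = 36,468 Mb = 4,558 MB.
Capacity: 18 TB = 144,000,000 Mb; 3948.67 items → 3948 complete.

3948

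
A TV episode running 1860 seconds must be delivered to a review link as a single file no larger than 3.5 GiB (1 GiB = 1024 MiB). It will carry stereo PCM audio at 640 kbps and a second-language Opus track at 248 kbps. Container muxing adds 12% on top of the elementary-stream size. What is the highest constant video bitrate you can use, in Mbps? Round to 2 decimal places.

13.54 Mbps

Budget: 3.5 GiB = 30064.8 Mb.
Stream payload after overhead: 30064.8 / 1.12 = 26843.5 Mb.
Total bitrate budget: 26843.5 Mb / 1860 s = 14.432 Mbps.
Audio total: 640 + 248 = 888 kbps = 0.888 Mbps.
Video: 14.432 − 0.888 = 13.544 Mbps.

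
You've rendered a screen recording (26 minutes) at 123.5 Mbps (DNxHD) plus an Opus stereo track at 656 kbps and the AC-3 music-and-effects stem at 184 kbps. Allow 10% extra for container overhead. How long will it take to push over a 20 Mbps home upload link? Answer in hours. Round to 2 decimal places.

26 min = 1560 s
Audio total: 656 + 184 = 840 kbps = 0.840 Mbps.
Total bitrate: 124.340 Mbps.
File: 124.340 Mbps × 1560 s = 193970.4 Mb.
With 10% container overhead: ×1.10. → 213367.4 Mb.
At 20 Mbps: 213367.4 / 20 = 10668.4 s ≈ 2.96 hours.

2.96 hours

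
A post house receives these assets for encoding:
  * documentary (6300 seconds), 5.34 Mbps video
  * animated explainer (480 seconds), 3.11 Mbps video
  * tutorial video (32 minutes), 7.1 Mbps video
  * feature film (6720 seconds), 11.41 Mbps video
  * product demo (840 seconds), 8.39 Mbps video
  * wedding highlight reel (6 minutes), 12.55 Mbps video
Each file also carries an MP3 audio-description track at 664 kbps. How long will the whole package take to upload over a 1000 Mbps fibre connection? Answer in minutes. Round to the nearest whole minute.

2 minutes

Audio: 664 kbps = 0.664 Mbps.
documentary: 6.004 Mbps × 6300 s = 37825.2 Mb
animated explainer: 3.774 Mbps × 480 s = 1811.5 Mb
tutorial video: 7.764 Mbps × 1920 s = 14906.9 Mb
feature film: 12.074 Mbps × 6720 s = 81137.3 Mb
product demo: 9.054 Mbps × 840 s = 7605.4 Mb
wedding highlight reel: 13.214 Mbps × 360 s = 4757.0 Mb
Total: 148043.3 Mb = 18505.4 MB.
At 1000 Mbps: 148043.3 / 1000 = 148 s ≈ 2.47 minutes.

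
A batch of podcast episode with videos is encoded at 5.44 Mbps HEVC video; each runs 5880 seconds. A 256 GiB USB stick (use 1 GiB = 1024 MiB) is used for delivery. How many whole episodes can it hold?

68

Per item: 5.440 Mbps × 5880 s = 31,987 Mb = 3,998 MB.
Capacity: 256 GiB = 2,199,023 Mb; 68.75 items → 68 complete.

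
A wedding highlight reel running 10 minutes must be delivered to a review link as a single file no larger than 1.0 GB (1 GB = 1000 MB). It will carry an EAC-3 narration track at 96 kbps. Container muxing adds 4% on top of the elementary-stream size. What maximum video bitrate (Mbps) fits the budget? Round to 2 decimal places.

12.72 Mbps

Budget: 1.0 GB = 8000.0 Mb.
Stream payload after overhead: 8000.0 / 1.04 = 7692.3 Mb.
10 min = 600 s
Total bitrate budget: 7692.3 Mb / 600 s = 12.821 Mbps.
Audio: 96 kbps = 0.096 Mbps.
Video: 12.821 − 0.096 = 12.725 Mbps.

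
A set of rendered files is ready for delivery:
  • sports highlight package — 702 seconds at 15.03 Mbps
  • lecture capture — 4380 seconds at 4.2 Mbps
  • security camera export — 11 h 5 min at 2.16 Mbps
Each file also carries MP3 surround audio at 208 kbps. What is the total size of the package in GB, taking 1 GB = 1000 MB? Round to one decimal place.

Audio: 208 kbps = 0.208 Mbps.
sports highlight package: 15.238 Mbps × 702 s = 10697.1 Mb
lecture capture: 4.408 Mbps × 4380 s = 19307.0 Mb
security camera export: 2.368 Mbps × 39900 s = 94483.2 Mb
Total: 124487.3 Mb = 15560.9 MB.
= 15.56 GB.

15.6 GB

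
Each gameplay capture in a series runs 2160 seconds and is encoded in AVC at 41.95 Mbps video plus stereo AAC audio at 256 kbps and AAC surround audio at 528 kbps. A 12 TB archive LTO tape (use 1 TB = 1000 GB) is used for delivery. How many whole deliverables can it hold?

1040

Audio total: 256 + 528 = 784 kbps = 0.784 Mbps.
Total bitrate: 42.734 Mbps.
Per item: 42.734 Mbps × 2160 s = 92,305 Mb = 11,538 MB.
Capacity: 12 TB = 96,000,000 Mb; 1040.03 items → 1040 complete.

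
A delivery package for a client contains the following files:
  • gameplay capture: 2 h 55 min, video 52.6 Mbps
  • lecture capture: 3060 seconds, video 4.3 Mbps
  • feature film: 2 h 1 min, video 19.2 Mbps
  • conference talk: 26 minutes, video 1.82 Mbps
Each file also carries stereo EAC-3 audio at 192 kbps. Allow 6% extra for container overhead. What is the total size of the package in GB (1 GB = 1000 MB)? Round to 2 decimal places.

Audio: 192 kbps = 0.192 Mbps.
gameplay capture: 52.792 Mbps × 10500 s × 1.06 = 587575.0 Mb
lecture capture: 4.492 Mbps × 3060 s × 1.06 = 14570.3 Mb
feature film: 19.392 Mbps × 7260 s × 1.06 = 149233.1 Mb
conference talk: 2.012 Mbps × 1560 s × 1.06 = 3327.0 Mb
Total: 754705.3 Mb = 94338.2 MB.
= 94.34 GB.

94.34 GB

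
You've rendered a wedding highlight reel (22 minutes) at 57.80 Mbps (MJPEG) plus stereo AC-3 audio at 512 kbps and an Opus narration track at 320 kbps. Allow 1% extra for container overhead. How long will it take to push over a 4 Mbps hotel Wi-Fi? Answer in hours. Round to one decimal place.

5.4 hours

22 min = 1320 s
Audio total: 512 + 320 = 832 kbps = 0.832 Mbps.
Total bitrate: 58.632 Mbps.
File: 58.632 Mbps × 1320 s = 77394.2 Mb.
With 1% container overhead: ×1.01. → 78168.2 Mb.
At 4 Mbps: 78168.2 / 4 = 19542.0 s ≈ 5.43 hours.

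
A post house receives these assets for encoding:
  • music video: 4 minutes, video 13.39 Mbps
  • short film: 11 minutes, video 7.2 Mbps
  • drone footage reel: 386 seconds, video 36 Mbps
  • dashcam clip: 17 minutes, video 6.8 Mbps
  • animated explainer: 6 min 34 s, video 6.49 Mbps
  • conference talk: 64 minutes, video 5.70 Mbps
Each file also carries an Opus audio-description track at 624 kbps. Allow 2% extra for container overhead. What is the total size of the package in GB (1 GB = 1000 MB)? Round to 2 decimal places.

Audio: 624 kbps = 0.624 Mbps.
music video: 14.014 Mbps × 240 s × 1.02 = 3430.6 Mb
short film: 7.824 Mbps × 660 s × 1.02 = 5267.1 Mb
drone footage reel: 36.624 Mbps × 386 s × 1.02 = 14419.6 Mb
dashcam clip: 7.424 Mbps × 1020 s × 1.02 = 7723.9 Mb
animated explainer: 7.114 Mbps × 394 s × 1.02 = 2859.0 Mb
conference talk: 6.324 Mbps × 3840 s × 1.02 = 24769.8 Mb
Total: 58470.1 Mb = 7308.8 MB.
= 7.309 GB.

7.31 GB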